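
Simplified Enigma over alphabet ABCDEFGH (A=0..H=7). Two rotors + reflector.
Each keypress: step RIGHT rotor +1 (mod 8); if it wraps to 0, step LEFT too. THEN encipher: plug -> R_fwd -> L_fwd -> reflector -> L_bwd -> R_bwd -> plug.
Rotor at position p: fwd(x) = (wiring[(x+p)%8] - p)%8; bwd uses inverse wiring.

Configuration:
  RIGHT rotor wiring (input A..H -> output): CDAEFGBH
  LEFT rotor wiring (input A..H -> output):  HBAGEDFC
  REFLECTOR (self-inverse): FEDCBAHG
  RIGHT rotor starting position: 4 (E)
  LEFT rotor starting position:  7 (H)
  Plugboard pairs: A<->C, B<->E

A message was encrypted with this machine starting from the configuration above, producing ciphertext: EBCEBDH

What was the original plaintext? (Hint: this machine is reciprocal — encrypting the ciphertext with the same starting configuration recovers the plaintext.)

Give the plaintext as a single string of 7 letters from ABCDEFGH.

Answer: GHHAEHF

Derivation:
Char 1 ('E'): step: R->5, L=7; E->plug->B->R->E->L->H->refl->G->L'->H->R'->G->plug->G
Char 2 ('B'): step: R->6, L=7; B->plug->E->R->C->L->C->refl->D->L'->A->R'->H->plug->H
Char 3 ('C'): step: R->7, L=7; C->plug->A->R->A->L->D->refl->C->L'->C->R'->H->plug->H
Char 4 ('E'): step: R->0, L->0 (L advanced); E->plug->B->R->D->L->G->refl->H->L'->A->R'->C->plug->A
Char 5 ('B'): step: R->1, L=0; B->plug->E->R->F->L->D->refl->C->L'->H->R'->B->plug->E
Char 6 ('D'): step: R->2, L=0; D->plug->D->R->E->L->E->refl->B->L'->B->R'->H->plug->H
Char 7 ('H'): step: R->3, L=0; H->plug->H->R->F->L->D->refl->C->L'->H->R'->F->plug->F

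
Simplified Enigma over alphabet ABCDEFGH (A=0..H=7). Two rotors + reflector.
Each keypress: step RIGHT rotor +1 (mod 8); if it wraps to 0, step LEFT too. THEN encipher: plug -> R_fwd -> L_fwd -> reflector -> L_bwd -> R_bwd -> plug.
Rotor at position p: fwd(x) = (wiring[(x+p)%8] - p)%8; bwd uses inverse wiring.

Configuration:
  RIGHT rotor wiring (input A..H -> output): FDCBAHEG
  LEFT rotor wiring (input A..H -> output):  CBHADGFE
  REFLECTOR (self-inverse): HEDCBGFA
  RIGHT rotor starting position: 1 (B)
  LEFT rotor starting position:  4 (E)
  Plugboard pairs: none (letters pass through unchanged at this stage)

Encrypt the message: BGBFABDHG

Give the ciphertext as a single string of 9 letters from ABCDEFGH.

Answer: EECGHFCCB

Derivation:
Char 1 ('B'): step: R->2, L=4; B->plug->B->R->H->L->E->refl->B->L'->C->R'->E->plug->E
Char 2 ('G'): step: R->3, L=4; G->plug->G->R->A->L->H->refl->A->L'->D->R'->E->plug->E
Char 3 ('B'): step: R->4, L=4; B->plug->B->R->D->L->A->refl->H->L'->A->R'->C->plug->C
Char 4 ('F'): step: R->5, L=4; F->plug->F->R->F->L->F->refl->G->L'->E->R'->G->plug->G
Char 5 ('A'): step: R->6, L=4; A->plug->A->R->G->L->D->refl->C->L'->B->R'->H->plug->H
Char 6 ('B'): step: R->7, L=4; B->plug->B->R->G->L->D->refl->C->L'->B->R'->F->plug->F
Char 7 ('D'): step: R->0, L->5 (L advanced); D->plug->D->R->B->L->A->refl->H->L'->C->R'->C->plug->C
Char 8 ('H'): step: R->1, L=5; H->plug->H->R->E->L->E->refl->B->L'->A->R'->C->plug->C
Char 9 ('G'): step: R->2, L=5; G->plug->G->R->D->L->F->refl->G->L'->H->R'->B->plug->B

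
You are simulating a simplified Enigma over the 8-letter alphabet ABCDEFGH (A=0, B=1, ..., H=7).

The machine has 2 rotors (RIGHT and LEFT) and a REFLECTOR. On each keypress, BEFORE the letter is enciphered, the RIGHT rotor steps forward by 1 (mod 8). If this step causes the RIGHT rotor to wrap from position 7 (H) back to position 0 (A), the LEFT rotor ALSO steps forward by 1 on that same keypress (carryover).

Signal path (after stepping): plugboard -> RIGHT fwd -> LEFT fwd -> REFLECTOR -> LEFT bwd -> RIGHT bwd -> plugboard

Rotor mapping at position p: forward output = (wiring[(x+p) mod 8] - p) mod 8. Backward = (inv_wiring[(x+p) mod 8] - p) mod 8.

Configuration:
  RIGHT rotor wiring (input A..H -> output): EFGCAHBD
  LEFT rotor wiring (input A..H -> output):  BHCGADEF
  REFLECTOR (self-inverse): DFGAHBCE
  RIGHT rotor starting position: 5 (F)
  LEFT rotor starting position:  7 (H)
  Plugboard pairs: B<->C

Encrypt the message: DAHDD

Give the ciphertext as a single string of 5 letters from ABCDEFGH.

Answer: CBDFA

Derivation:
Char 1 ('D'): step: R->6, L=7; D->plug->D->R->H->L->F->refl->B->L'->F->R'->B->plug->C
Char 2 ('A'): step: R->7, L=7; A->plug->A->R->E->L->H->refl->E->L'->G->R'->C->plug->B
Char 3 ('H'): step: R->0, L->0 (L advanced); H->plug->H->R->D->L->G->refl->C->L'->C->R'->D->plug->D
Char 4 ('D'): step: R->1, L=0; D->plug->D->R->H->L->F->refl->B->L'->A->R'->F->plug->F
Char 5 ('D'): step: R->2, L=0; D->plug->D->R->F->L->D->refl->A->L'->E->R'->A->plug->A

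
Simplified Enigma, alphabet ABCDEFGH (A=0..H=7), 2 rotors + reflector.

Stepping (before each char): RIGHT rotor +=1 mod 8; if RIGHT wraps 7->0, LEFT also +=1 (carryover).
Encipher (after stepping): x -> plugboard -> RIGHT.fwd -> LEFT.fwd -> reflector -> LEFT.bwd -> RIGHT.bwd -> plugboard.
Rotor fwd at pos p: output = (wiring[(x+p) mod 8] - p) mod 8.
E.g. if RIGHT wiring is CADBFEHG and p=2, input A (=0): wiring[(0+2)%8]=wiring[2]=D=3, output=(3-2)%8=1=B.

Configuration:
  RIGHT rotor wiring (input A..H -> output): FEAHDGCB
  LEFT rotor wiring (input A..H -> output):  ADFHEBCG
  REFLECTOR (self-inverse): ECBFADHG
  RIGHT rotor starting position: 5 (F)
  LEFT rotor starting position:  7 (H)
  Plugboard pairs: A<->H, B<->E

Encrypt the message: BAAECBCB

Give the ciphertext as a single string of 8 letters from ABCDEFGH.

Char 1 ('B'): step: R->6, L=7; B->plug->E->R->C->L->E->refl->A->L'->E->R'->A->plug->H
Char 2 ('A'): step: R->7, L=7; A->plug->H->R->D->L->G->refl->H->L'->A->R'->E->plug->B
Char 3 ('A'): step: R->0, L->0 (L advanced); A->plug->H->R->B->L->D->refl->F->L'->C->R'->G->plug->G
Char 4 ('E'): step: R->1, L=0; E->plug->B->R->H->L->G->refl->H->L'->D->R'->A->plug->H
Char 5 ('C'): step: R->2, L=0; C->plug->C->R->B->L->D->refl->F->L'->C->R'->H->plug->A
Char 6 ('B'): step: R->3, L=0; B->plug->E->R->G->L->C->refl->B->L'->F->R'->H->plug->A
Char 7 ('C'): step: R->4, L=0; C->plug->C->R->G->L->C->refl->B->L'->F->R'->D->plug->D
Char 8 ('B'): step: R->5, L=0; B->plug->E->R->H->L->G->refl->H->L'->D->R'->F->plug->F

Answer: HBGHAADF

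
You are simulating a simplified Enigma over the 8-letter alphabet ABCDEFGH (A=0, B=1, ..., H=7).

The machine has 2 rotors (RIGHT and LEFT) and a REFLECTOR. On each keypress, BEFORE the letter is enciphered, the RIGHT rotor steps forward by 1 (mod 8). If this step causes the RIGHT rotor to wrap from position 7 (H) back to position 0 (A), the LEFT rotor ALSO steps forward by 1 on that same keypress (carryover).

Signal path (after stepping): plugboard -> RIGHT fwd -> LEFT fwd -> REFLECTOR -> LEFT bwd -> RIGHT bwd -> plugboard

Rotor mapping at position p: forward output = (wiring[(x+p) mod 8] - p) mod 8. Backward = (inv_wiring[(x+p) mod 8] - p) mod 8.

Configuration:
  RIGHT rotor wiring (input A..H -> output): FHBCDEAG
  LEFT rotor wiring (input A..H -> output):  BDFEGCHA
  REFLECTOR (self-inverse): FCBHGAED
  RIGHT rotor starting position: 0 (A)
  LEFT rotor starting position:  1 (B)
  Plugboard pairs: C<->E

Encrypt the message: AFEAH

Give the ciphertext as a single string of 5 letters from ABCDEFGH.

Answer: DBDFC

Derivation:
Char 1 ('A'): step: R->1, L=1; A->plug->A->R->G->L->H->refl->D->L'->C->R'->D->plug->D
Char 2 ('F'): step: R->2, L=1; F->plug->F->R->E->L->B->refl->C->L'->A->R'->B->plug->B
Char 3 ('E'): step: R->3, L=1; E->plug->C->R->B->L->E->refl->G->L'->F->R'->D->plug->D
Char 4 ('A'): step: R->4, L=1; A->plug->A->R->H->L->A->refl->F->L'->D->R'->F->plug->F
Char 5 ('H'): step: R->5, L=1; H->plug->H->R->G->L->H->refl->D->L'->C->R'->E->plug->C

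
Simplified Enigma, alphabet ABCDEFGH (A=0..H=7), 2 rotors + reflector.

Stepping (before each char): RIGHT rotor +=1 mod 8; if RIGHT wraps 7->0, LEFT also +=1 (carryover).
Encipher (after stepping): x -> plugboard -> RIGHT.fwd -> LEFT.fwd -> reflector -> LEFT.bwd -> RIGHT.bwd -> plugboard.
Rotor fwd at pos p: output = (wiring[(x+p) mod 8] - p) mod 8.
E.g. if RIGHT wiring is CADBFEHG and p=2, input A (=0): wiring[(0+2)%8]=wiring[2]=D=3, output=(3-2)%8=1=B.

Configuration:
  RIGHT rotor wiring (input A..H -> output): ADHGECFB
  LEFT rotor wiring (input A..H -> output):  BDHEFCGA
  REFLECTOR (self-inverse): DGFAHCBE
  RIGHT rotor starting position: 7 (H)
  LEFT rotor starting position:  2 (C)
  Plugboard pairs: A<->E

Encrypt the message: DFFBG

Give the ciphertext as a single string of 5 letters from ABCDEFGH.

Answer: BACHB

Derivation:
Char 1 ('D'): step: R->0, L->3 (L advanced); D->plug->D->R->G->L->A->refl->D->L'->D->R'->B->plug->B
Char 2 ('F'): step: R->1, L=3; F->plug->F->R->E->L->F->refl->C->L'->B->R'->E->plug->A
Char 3 ('F'): step: R->2, L=3; F->plug->F->R->H->L->E->refl->H->L'->C->R'->C->plug->C
Char 4 ('B'): step: R->3, L=3; B->plug->B->R->B->L->C->refl->F->L'->E->R'->H->plug->H
Char 5 ('G'): step: R->4, L=3; G->plug->G->R->D->L->D->refl->A->L'->G->R'->B->plug->B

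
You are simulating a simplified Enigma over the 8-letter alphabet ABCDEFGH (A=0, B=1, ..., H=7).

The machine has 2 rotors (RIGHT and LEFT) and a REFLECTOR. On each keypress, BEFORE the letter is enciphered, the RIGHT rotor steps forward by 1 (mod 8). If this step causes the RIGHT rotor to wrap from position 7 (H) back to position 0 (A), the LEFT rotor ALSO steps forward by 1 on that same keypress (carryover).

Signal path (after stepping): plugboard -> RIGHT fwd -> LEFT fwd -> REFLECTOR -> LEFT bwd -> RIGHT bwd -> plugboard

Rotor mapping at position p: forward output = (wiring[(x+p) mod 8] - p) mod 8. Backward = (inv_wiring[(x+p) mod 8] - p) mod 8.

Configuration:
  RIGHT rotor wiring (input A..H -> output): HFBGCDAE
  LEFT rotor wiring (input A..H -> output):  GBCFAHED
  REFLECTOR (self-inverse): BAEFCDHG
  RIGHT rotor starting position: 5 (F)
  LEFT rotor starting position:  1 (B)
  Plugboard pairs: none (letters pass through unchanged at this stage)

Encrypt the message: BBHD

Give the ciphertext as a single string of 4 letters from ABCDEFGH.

Answer: AHDG

Derivation:
Char 1 ('B'): step: R->6, L=1; B->plug->B->R->G->L->C->refl->E->L'->C->R'->A->plug->A
Char 2 ('B'): step: R->7, L=1; B->plug->B->R->A->L->A->refl->B->L'->B->R'->H->plug->H
Char 3 ('H'): step: R->0, L->2 (L advanced); H->plug->H->R->E->L->C->refl->E->L'->G->R'->D->plug->D
Char 4 ('D'): step: R->1, L=2; D->plug->D->R->B->L->D->refl->F->L'->D->R'->G->plug->G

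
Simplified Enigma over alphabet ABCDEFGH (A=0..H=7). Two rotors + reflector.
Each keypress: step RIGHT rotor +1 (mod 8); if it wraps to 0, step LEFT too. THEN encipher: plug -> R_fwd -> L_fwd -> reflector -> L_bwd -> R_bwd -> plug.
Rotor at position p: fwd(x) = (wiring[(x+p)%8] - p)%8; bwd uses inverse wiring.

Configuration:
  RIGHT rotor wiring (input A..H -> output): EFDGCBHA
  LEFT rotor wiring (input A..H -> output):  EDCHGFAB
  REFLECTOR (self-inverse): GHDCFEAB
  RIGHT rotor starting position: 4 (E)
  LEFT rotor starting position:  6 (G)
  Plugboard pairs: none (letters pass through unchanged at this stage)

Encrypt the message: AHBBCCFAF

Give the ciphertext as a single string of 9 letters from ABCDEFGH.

Char 1 ('A'): step: R->5, L=6; A->plug->A->R->E->L->E->refl->F->L'->D->R'->C->plug->C
Char 2 ('H'): step: R->6, L=6; H->plug->H->R->D->L->F->refl->E->L'->E->R'->G->plug->G
Char 3 ('B'): step: R->7, L=6; B->plug->B->R->F->L->B->refl->H->L'->H->R'->E->plug->E
Char 4 ('B'): step: R->0, L->7 (L advanced); B->plug->B->R->F->L->H->refl->B->L'->H->R'->G->plug->G
Char 5 ('C'): step: R->1, L=7; C->plug->C->R->F->L->H->refl->B->L'->H->R'->G->plug->G
Char 6 ('C'): step: R->2, L=7; C->plug->C->R->A->L->C->refl->D->L'->D->R'->H->plug->H
Char 7 ('F'): step: R->3, L=7; F->plug->F->R->B->L->F->refl->E->L'->C->R'->G->plug->G
Char 8 ('A'): step: R->4, L=7; A->plug->A->R->G->L->G->refl->A->L'->E->R'->D->plug->D
Char 9 ('F'): step: R->5, L=7; F->plug->F->R->G->L->G->refl->A->L'->E->R'->A->plug->A

Answer: CGEGGHGDA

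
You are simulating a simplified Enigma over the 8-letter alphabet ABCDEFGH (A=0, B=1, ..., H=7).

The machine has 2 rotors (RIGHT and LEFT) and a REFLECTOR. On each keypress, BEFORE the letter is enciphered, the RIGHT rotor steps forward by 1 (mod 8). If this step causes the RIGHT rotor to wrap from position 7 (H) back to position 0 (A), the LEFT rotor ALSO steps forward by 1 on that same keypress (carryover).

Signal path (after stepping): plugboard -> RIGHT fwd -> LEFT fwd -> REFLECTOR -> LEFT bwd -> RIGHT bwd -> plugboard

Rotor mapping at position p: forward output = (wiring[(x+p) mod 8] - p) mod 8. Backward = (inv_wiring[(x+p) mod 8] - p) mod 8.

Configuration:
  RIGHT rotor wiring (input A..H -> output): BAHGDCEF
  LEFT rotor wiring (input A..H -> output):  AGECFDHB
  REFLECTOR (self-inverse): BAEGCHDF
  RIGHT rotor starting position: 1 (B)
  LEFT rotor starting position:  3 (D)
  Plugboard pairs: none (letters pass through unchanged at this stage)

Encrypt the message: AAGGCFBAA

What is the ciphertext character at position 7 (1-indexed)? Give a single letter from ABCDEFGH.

Char 1 ('A'): step: R->2, L=3; A->plug->A->R->F->L->F->refl->H->L'->A->R'->D->plug->D
Char 2 ('A'): step: R->3, L=3; A->plug->A->R->D->L->E->refl->C->L'->B->R'->D->plug->D
Char 3 ('G'): step: R->4, L=3; G->plug->G->R->D->L->E->refl->C->L'->B->R'->D->plug->D
Char 4 ('G'): step: R->5, L=3; G->plug->G->R->B->L->C->refl->E->L'->D->R'->E->plug->E
Char 5 ('C'): step: R->6, L=3; C->plug->C->R->D->L->E->refl->C->L'->B->R'->E->plug->E
Char 6 ('F'): step: R->7, L=3; F->plug->F->R->E->L->G->refl->D->L'->G->R'->A->plug->A
Char 7 ('B'): step: R->0, L->4 (L advanced); B->plug->B->R->A->L->B->refl->A->L'->G->R'->D->plug->D

D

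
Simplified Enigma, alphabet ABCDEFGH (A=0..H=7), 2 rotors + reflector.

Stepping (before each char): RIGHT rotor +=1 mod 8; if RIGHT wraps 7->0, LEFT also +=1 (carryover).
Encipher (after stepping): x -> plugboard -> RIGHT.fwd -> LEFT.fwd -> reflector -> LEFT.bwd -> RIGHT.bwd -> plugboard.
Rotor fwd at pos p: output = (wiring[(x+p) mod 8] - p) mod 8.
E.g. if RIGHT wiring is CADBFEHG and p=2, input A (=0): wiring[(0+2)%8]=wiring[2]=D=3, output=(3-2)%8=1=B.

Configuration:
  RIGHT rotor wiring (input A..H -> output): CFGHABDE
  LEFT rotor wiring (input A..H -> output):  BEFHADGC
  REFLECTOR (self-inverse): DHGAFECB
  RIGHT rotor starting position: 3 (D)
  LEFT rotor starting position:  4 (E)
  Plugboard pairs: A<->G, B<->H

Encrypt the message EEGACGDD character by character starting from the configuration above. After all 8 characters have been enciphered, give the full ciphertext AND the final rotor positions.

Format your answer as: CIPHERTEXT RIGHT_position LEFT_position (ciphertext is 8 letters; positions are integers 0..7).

Answer: FGDHEBHC 3 5

Derivation:
Char 1 ('E'): step: R->4, L=4; E->plug->E->R->G->L->B->refl->H->L'->B->R'->F->plug->F
Char 2 ('E'): step: R->5, L=4; E->plug->E->R->A->L->E->refl->F->L'->E->R'->A->plug->G
Char 3 ('G'): step: R->6, L=4; G->plug->A->R->F->L->A->refl->D->L'->H->R'->D->plug->D
Char 4 ('A'): step: R->7, L=4; A->plug->G->R->C->L->C->refl->G->L'->D->R'->B->plug->H
Char 5 ('C'): step: R->0, L->5 (L advanced); C->plug->C->R->G->L->C->refl->G->L'->A->R'->E->plug->E
Char 6 ('G'): step: R->1, L=5; G->plug->A->R->E->L->H->refl->B->L'->B->R'->H->plug->B
Char 7 ('D'): step: R->2, L=5; D->plug->D->R->H->L->D->refl->A->L'->F->R'->B->plug->H
Char 8 ('D'): step: R->3, L=5; D->plug->D->R->A->L->G->refl->C->L'->G->R'->C->plug->C
Final: ciphertext=FGDHEBHC, RIGHT=3, LEFT=5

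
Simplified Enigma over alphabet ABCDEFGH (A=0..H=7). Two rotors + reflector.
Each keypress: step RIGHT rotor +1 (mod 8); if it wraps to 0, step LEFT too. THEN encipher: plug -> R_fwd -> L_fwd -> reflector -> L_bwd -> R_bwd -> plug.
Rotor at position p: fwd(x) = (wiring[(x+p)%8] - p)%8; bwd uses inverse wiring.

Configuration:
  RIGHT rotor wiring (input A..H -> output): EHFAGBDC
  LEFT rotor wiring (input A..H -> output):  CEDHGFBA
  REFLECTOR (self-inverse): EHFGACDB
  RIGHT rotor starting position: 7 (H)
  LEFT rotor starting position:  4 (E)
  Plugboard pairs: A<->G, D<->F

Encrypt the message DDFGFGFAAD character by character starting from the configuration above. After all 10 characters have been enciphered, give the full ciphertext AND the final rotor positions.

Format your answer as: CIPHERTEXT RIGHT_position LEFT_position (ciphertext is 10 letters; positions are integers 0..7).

Char 1 ('D'): step: R->0, L->5 (L advanced); D->plug->F->R->B->L->E->refl->A->L'->A->R'->D->plug->F
Char 2 ('D'): step: R->1, L=5; D->plug->F->R->C->L->D->refl->G->L'->F->R'->D->plug->F
Char 3 ('F'): step: R->2, L=5; F->plug->D->R->H->L->B->refl->H->L'->E->R'->C->plug->C
Char 4 ('G'): step: R->3, L=5; G->plug->A->R->F->L->G->refl->D->L'->C->R'->H->plug->H
Char 5 ('F'): step: R->4, L=5; F->plug->D->R->G->L->C->refl->F->L'->D->R'->F->plug->D
Char 6 ('G'): step: R->5, L=5; G->plug->A->R->E->L->H->refl->B->L'->H->R'->D->plug->F
Char 7 ('F'): step: R->6, L=5; F->plug->D->R->B->L->E->refl->A->L'->A->R'->G->plug->A
Char 8 ('A'): step: R->7, L=5; A->plug->G->R->C->L->D->refl->G->L'->F->R'->B->plug->B
Char 9 ('A'): step: R->0, L->6 (L advanced); A->plug->G->R->D->L->G->refl->D->L'->A->R'->D->plug->F
Char 10 ('D'): step: R->1, L=6; D->plug->F->R->C->L->E->refl->A->L'->G->R'->A->plug->G
Final: ciphertext=FFCHDFABFG, RIGHT=1, LEFT=6

Answer: FFCHDFABFG 1 6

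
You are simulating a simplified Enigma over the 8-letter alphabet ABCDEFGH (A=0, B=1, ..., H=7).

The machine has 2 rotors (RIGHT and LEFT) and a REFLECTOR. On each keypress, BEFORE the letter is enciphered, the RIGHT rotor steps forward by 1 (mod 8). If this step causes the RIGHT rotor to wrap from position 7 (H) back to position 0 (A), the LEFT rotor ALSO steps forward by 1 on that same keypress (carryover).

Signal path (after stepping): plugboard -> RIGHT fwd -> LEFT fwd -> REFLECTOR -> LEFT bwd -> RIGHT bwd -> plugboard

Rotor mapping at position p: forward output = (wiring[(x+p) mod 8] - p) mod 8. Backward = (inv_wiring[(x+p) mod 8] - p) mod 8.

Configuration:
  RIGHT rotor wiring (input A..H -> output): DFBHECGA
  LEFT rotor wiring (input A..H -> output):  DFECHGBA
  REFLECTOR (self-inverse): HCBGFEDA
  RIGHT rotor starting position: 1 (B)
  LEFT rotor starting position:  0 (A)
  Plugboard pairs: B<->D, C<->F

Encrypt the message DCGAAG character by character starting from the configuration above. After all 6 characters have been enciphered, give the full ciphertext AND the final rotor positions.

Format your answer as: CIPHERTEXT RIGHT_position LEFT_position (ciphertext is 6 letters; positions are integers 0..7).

Char 1 ('D'): step: R->2, L=0; D->plug->B->R->F->L->G->refl->D->L'->A->R'->D->plug->B
Char 2 ('C'): step: R->3, L=0; C->plug->F->R->A->L->D->refl->G->L'->F->R'->E->plug->E
Char 3 ('G'): step: R->4, L=0; G->plug->G->R->F->L->G->refl->D->L'->A->R'->A->plug->A
Char 4 ('A'): step: R->5, L=0; A->plug->A->R->F->L->G->refl->D->L'->A->R'->E->plug->E
Char 5 ('A'): step: R->6, L=0; A->plug->A->R->A->L->D->refl->G->L'->F->R'->C->plug->F
Char 6 ('G'): step: R->7, L=0; G->plug->G->R->D->L->C->refl->B->L'->G->R'->C->plug->F
Final: ciphertext=BEAEFF, RIGHT=7, LEFT=0

Answer: BEAEFF 7 0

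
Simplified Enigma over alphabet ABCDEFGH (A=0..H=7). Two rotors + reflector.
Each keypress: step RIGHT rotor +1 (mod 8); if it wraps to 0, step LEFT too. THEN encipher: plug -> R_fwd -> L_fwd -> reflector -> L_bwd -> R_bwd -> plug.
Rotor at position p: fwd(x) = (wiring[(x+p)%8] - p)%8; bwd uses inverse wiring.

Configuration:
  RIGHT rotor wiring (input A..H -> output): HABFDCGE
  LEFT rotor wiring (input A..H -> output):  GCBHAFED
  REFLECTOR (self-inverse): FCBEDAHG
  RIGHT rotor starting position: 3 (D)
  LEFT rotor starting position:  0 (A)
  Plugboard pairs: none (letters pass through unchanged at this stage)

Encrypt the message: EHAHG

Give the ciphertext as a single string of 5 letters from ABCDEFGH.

Char 1 ('E'): step: R->4, L=0; E->plug->E->R->D->L->H->refl->G->L'->A->R'->D->plug->D
Char 2 ('H'): step: R->5, L=0; H->plug->H->R->G->L->E->refl->D->L'->H->R'->C->plug->C
Char 3 ('A'): step: R->6, L=0; A->plug->A->R->A->L->G->refl->H->L'->D->R'->E->plug->E
Char 4 ('H'): step: R->7, L=0; H->plug->H->R->H->L->D->refl->E->L'->G->R'->E->plug->E
Char 5 ('G'): step: R->0, L->1 (L advanced); G->plug->G->R->G->L->C->refl->B->L'->A->R'->B->plug->B

Answer: DCEEB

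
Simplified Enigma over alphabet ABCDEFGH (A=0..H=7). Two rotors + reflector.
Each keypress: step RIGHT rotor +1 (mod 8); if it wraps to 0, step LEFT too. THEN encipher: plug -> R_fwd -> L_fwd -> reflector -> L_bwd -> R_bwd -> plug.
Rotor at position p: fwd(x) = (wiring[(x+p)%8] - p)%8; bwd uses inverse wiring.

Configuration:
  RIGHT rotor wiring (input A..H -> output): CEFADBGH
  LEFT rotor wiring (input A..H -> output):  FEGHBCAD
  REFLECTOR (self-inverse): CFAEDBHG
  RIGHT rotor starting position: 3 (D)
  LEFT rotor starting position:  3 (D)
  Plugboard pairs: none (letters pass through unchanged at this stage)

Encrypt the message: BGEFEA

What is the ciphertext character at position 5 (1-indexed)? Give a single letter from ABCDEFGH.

Char 1 ('B'): step: R->4, L=3; B->plug->B->R->F->L->C->refl->A->L'->E->R'->H->plug->H
Char 2 ('G'): step: R->5, L=3; G->plug->G->R->D->L->F->refl->B->L'->G->R'->H->plug->H
Char 3 ('E'): step: R->6, L=3; E->plug->E->R->H->L->D->refl->E->L'->A->R'->A->plug->A
Char 4 ('F'): step: R->7, L=3; F->plug->F->R->E->L->A->refl->C->L'->F->R'->C->plug->C
Char 5 ('E'): step: R->0, L->4 (L advanced); E->plug->E->R->D->L->H->refl->G->L'->B->R'->F->plug->F

F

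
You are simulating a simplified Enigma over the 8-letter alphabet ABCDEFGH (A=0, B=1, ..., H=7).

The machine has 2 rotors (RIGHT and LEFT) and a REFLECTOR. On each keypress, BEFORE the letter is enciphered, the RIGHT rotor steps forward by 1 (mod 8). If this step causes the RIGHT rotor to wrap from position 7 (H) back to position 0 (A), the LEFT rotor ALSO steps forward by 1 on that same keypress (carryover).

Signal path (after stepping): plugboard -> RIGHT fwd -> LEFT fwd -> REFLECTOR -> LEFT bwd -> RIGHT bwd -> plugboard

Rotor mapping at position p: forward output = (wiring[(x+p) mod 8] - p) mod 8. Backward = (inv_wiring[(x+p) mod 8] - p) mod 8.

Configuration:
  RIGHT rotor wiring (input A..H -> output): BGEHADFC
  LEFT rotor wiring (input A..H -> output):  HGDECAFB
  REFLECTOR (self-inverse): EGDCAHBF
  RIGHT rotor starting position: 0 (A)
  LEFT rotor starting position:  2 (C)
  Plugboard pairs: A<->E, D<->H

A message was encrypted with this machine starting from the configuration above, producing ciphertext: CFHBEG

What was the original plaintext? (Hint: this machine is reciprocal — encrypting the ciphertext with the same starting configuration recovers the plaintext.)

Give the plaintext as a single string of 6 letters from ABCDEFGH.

Char 1 ('C'): step: R->1, L=2; C->plug->C->R->G->L->F->refl->H->L'->F->R'->A->plug->E
Char 2 ('F'): step: R->2, L=2; F->plug->F->R->A->L->B->refl->G->L'->D->R'->E->plug->A
Char 3 ('H'): step: R->3, L=2; H->plug->D->R->C->L->A->refl->E->L'->H->R'->E->plug->A
Char 4 ('B'): step: R->4, L=2; B->plug->B->R->H->L->E->refl->A->L'->C->R'->F->plug->F
Char 5 ('E'): step: R->5, L=2; E->plug->A->R->G->L->F->refl->H->L'->F->R'->C->plug->C
Char 6 ('G'): step: R->6, L=2; G->plug->G->R->C->L->A->refl->E->L'->H->R'->A->plug->E

Answer: EAAFCE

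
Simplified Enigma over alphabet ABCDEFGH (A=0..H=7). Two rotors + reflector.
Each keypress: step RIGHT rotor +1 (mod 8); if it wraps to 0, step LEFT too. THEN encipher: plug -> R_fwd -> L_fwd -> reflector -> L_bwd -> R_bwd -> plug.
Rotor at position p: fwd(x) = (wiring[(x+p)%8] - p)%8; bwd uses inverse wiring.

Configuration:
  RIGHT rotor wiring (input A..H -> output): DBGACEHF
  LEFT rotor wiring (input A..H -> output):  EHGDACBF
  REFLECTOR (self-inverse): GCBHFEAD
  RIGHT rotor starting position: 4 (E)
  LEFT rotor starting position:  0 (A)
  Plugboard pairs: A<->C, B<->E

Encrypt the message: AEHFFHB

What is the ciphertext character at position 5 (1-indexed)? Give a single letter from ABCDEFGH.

Char 1 ('A'): step: R->5, L=0; A->plug->C->R->A->L->E->refl->F->L'->H->R'->A->plug->C
Char 2 ('E'): step: R->6, L=0; E->plug->B->R->H->L->F->refl->E->L'->A->R'->E->plug->B
Char 3 ('H'): step: R->7, L=0; H->plug->H->R->A->L->E->refl->F->L'->H->R'->D->plug->D
Char 4 ('F'): step: R->0, L->1 (L advanced); F->plug->F->R->E->L->B->refl->C->L'->C->R'->E->plug->B
Char 5 ('F'): step: R->1, L=1; F->plug->F->R->G->L->E->refl->F->L'->B->R'->D->plug->D

D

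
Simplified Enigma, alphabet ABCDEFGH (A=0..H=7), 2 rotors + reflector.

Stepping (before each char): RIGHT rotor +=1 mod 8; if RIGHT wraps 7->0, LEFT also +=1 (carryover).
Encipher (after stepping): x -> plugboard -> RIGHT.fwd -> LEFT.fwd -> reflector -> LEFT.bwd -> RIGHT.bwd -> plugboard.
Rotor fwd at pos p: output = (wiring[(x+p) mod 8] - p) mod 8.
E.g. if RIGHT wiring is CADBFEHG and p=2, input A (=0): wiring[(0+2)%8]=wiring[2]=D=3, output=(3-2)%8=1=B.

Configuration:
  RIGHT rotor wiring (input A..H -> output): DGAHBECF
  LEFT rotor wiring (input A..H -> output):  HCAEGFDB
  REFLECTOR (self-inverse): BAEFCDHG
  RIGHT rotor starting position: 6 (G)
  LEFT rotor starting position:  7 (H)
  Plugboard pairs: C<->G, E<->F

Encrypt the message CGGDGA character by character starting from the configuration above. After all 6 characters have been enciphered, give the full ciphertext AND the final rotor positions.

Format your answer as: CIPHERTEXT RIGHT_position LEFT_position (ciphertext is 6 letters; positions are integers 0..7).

Char 1 ('C'): step: R->7, L=7; C->plug->G->R->F->L->H->refl->G->L'->G->R'->A->plug->A
Char 2 ('G'): step: R->0, L->0 (L advanced); G->plug->C->R->A->L->H->refl->G->L'->E->R'->F->plug->E
Char 3 ('G'): step: R->1, L=0; G->plug->C->R->G->L->D->refl->F->L'->F->R'->A->plug->A
Char 4 ('D'): step: R->2, L=0; D->plug->D->R->C->L->A->refl->B->L'->H->R'->C->plug->G
Char 5 ('G'): step: R->3, L=0; G->plug->C->R->B->L->C->refl->E->L'->D->R'->G->plug->C
Char 6 ('A'): step: R->4, L=0; A->plug->A->R->F->L->F->refl->D->L'->G->R'->C->plug->G
Final: ciphertext=AEAGCG, RIGHT=4, LEFT=0

Answer: AEAGCG 4 0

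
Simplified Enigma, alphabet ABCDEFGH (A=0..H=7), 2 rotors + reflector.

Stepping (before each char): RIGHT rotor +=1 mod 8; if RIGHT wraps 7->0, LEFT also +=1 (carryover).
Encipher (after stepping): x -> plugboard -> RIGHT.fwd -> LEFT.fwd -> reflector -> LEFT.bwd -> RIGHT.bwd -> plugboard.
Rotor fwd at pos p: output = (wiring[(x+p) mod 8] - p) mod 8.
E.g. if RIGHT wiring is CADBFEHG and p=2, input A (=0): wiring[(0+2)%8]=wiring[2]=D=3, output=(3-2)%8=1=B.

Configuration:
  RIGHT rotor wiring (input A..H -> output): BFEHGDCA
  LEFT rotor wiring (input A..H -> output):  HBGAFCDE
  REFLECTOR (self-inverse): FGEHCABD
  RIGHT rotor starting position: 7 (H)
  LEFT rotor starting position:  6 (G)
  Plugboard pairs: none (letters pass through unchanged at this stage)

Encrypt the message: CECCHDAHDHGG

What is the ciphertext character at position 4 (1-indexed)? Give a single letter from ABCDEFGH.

Char 1 ('C'): step: R->0, L->7 (L advanced); C->plug->C->R->E->L->B->refl->G->L'->F->R'->B->plug->B
Char 2 ('E'): step: R->1, L=7; E->plug->E->R->C->L->C->refl->E->L'->H->R'->G->plug->G
Char 3 ('C'): step: R->2, L=7; C->plug->C->R->E->L->B->refl->G->L'->F->R'->B->plug->B
Char 4 ('C'): step: R->3, L=7; C->plug->C->R->A->L->F->refl->A->L'->B->R'->H->plug->H

H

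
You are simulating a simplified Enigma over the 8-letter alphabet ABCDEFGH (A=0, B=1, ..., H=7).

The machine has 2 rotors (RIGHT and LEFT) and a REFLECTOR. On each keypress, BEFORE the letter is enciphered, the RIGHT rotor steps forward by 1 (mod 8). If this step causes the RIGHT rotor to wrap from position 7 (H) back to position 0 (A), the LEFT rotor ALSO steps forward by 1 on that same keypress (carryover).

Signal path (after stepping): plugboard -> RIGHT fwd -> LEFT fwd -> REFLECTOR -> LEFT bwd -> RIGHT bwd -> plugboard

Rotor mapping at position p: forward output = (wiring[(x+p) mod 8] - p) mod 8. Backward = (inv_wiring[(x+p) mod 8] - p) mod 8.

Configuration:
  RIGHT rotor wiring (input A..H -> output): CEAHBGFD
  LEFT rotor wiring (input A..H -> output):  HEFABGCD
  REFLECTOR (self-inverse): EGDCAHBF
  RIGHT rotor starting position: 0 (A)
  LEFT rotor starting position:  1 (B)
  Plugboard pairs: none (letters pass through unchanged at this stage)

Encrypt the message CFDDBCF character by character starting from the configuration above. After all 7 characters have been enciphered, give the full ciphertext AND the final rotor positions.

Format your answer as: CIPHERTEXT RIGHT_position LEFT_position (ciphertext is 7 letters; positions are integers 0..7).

Answer: DEAACEA 7 1

Derivation:
Char 1 ('C'): step: R->1, L=1; C->plug->C->R->G->L->C->refl->D->L'->A->R'->D->plug->D
Char 2 ('F'): step: R->2, L=1; F->plug->F->R->B->L->E->refl->A->L'->D->R'->E->plug->E
Char 3 ('D'): step: R->3, L=1; D->plug->D->R->C->L->H->refl->F->L'->E->R'->A->plug->A
Char 4 ('D'): step: R->4, L=1; D->plug->D->R->H->L->G->refl->B->L'->F->R'->A->plug->A
Char 5 ('B'): step: R->5, L=1; B->plug->B->R->A->L->D->refl->C->L'->G->R'->C->plug->C
Char 6 ('C'): step: R->6, L=1; C->plug->C->R->E->L->F->refl->H->L'->C->R'->E->plug->E
Char 7 ('F'): step: R->7, L=1; F->plug->F->R->C->L->H->refl->F->L'->E->R'->A->plug->A
Final: ciphertext=DEAACEA, RIGHT=7, LEFT=1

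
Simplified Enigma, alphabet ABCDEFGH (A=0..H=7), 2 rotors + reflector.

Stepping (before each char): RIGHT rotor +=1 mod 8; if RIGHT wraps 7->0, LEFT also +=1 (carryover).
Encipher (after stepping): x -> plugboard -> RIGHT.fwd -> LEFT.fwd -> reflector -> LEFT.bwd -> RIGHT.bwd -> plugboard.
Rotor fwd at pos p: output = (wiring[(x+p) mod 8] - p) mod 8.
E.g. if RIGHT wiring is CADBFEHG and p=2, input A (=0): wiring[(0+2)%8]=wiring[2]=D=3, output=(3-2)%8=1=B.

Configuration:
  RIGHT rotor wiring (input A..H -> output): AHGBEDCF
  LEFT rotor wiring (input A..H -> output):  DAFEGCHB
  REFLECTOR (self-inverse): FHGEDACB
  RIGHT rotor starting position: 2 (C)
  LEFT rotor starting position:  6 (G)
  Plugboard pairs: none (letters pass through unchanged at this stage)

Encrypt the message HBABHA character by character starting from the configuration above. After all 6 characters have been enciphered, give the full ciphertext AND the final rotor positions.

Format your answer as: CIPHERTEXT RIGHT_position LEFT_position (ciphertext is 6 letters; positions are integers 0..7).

Answer: FDEDFF 0 7

Derivation:
Char 1 ('H'): step: R->3, L=6; H->plug->H->R->D->L->C->refl->G->L'->F->R'->F->plug->F
Char 2 ('B'): step: R->4, L=6; B->plug->B->R->H->L->E->refl->D->L'->B->R'->D->plug->D
Char 3 ('A'): step: R->5, L=6; A->plug->A->R->G->L->A->refl->F->L'->C->R'->E->plug->E
Char 4 ('B'): step: R->6, L=6; B->plug->B->R->H->L->E->refl->D->L'->B->R'->D->plug->D
Char 5 ('H'): step: R->7, L=6; H->plug->H->R->D->L->C->refl->G->L'->F->R'->F->plug->F
Char 6 ('A'): step: R->0, L->7 (L advanced); A->plug->A->R->A->L->C->refl->G->L'->D->R'->F->plug->F
Final: ciphertext=FDEDFF, RIGHT=0, LEFT=7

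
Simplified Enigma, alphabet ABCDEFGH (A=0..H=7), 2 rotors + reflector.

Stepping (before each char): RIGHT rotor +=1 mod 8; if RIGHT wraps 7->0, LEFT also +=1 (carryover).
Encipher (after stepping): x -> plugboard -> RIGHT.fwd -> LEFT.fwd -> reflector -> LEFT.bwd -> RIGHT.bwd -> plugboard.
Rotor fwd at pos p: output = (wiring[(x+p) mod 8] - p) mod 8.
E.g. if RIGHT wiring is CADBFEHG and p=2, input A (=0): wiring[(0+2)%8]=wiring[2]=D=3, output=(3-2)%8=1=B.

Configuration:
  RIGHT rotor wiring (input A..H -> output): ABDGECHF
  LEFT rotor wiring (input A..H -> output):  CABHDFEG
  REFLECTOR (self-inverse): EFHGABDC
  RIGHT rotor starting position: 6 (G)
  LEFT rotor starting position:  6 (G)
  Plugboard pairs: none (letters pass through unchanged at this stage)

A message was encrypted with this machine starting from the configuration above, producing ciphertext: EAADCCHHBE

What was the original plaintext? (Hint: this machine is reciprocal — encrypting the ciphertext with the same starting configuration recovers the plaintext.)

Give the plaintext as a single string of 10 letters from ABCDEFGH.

Answer: GCDFEABEAG

Derivation:
Char 1 ('E'): step: R->7, L=6; E->plug->E->R->H->L->H->refl->C->L'->D->R'->G->plug->G
Char 2 ('A'): step: R->0, L->7 (L advanced); A->plug->A->R->A->L->H->refl->C->L'->D->R'->C->plug->C
Char 3 ('A'): step: R->1, L=7; A->plug->A->R->A->L->H->refl->C->L'->D->R'->D->plug->D
Char 4 ('D'): step: R->2, L=7; D->plug->D->R->A->L->H->refl->C->L'->D->R'->F->plug->F
Char 5 ('C'): step: R->3, L=7; C->plug->C->R->H->L->F->refl->B->L'->C->R'->E->plug->E
Char 6 ('C'): step: R->4, L=7; C->plug->C->R->D->L->C->refl->H->L'->A->R'->A->plug->A
Char 7 ('H'): step: R->5, L=7; H->plug->H->R->H->L->F->refl->B->L'->C->R'->B->plug->B
Char 8 ('H'): step: R->6, L=7; H->plug->H->R->E->L->A->refl->E->L'->F->R'->E->plug->E
Char 9 ('B'): step: R->7, L=7; B->plug->B->R->B->L->D->refl->G->L'->G->R'->A->plug->A
Char 10 ('E'): step: R->0, L->0 (L advanced); E->plug->E->R->E->L->D->refl->G->L'->H->R'->G->plug->G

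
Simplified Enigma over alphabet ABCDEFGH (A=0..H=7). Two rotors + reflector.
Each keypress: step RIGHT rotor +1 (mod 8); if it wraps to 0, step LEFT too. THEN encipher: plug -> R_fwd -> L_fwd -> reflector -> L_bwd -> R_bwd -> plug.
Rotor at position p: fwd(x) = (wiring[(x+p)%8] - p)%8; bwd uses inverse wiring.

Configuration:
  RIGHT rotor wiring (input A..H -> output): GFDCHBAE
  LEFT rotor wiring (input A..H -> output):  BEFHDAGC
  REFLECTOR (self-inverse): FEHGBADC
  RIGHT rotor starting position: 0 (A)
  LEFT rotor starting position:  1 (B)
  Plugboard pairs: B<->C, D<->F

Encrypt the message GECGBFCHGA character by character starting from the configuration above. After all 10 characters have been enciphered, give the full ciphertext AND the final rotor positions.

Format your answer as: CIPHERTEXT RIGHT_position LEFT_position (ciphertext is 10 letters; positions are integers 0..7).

Char 1 ('G'): step: R->1, L=1; G->plug->G->R->D->L->C->refl->H->L'->E->R'->A->plug->A
Char 2 ('E'): step: R->2, L=1; E->plug->E->R->G->L->B->refl->E->L'->B->R'->A->plug->A
Char 3 ('C'): step: R->3, L=1; C->plug->B->R->E->L->H->refl->C->L'->D->R'->F->plug->D
Char 4 ('G'): step: R->4, L=1; G->plug->G->R->H->L->A->refl->F->L'->F->R'->B->plug->C
Char 5 ('B'): step: R->5, L=1; B->plug->C->R->H->L->A->refl->F->L'->F->R'->G->plug->G
Char 6 ('F'): step: R->6, L=1; F->plug->D->R->H->L->A->refl->F->L'->F->R'->E->plug->E
Char 7 ('C'): step: R->7, L=1; C->plug->B->R->H->L->A->refl->F->L'->F->R'->A->plug->A
Char 8 ('H'): step: R->0, L->2 (L advanced); H->plug->H->R->E->L->E->refl->B->L'->C->R'->D->plug->F
Char 9 ('G'): step: R->1, L=2; G->plug->G->R->D->L->G->refl->D->L'->A->R'->E->plug->E
Char 10 ('A'): step: R->2, L=2; A->plug->A->R->B->L->F->refl->A->L'->F->R'->C->plug->B
Final: ciphertext=AADCGEAFEB, RIGHT=2, LEFT=2

Answer: AADCGEAFEB 2 2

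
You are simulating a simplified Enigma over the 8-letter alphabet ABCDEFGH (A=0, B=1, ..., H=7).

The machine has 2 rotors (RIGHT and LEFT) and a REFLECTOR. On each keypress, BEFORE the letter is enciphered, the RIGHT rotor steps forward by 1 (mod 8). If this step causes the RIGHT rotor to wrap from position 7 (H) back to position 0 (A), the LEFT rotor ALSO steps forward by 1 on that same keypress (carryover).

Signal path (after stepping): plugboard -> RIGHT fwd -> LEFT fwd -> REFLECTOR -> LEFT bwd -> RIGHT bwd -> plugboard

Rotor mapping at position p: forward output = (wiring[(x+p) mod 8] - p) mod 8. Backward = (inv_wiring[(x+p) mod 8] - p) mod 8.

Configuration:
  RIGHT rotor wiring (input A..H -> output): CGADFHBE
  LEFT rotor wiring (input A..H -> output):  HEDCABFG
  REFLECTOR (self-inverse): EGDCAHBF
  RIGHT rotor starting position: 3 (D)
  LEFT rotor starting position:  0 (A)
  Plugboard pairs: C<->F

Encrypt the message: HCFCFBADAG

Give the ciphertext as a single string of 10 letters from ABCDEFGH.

Answer: FAHGGFFGDC

Derivation:
Char 1 ('H'): step: R->4, L=0; H->plug->H->R->H->L->G->refl->B->L'->F->R'->C->plug->F
Char 2 ('C'): step: R->5, L=0; C->plug->F->R->D->L->C->refl->D->L'->C->R'->A->plug->A
Char 3 ('F'): step: R->6, L=0; F->plug->C->R->E->L->A->refl->E->L'->B->R'->H->plug->H
Char 4 ('C'): step: R->7, L=0; C->plug->F->R->G->L->F->refl->H->L'->A->R'->G->plug->G
Char 5 ('F'): step: R->0, L->1 (L advanced); F->plug->C->R->A->L->D->refl->C->L'->B->R'->G->plug->G
Char 6 ('B'): step: R->1, L=1; B->plug->B->R->H->L->G->refl->B->L'->C->R'->C->plug->F
Char 7 ('A'): step: R->2, L=1; A->plug->A->R->G->L->F->refl->H->L'->D->R'->C->plug->F
Char 8 ('D'): step: R->3, L=1; D->plug->D->R->G->L->F->refl->H->L'->D->R'->G->plug->G
Char 9 ('A'): step: R->4, L=1; A->plug->A->R->B->L->C->refl->D->L'->A->R'->D->plug->D
Char 10 ('G'): step: R->5, L=1; G->plug->G->R->G->L->F->refl->H->L'->D->R'->F->plug->C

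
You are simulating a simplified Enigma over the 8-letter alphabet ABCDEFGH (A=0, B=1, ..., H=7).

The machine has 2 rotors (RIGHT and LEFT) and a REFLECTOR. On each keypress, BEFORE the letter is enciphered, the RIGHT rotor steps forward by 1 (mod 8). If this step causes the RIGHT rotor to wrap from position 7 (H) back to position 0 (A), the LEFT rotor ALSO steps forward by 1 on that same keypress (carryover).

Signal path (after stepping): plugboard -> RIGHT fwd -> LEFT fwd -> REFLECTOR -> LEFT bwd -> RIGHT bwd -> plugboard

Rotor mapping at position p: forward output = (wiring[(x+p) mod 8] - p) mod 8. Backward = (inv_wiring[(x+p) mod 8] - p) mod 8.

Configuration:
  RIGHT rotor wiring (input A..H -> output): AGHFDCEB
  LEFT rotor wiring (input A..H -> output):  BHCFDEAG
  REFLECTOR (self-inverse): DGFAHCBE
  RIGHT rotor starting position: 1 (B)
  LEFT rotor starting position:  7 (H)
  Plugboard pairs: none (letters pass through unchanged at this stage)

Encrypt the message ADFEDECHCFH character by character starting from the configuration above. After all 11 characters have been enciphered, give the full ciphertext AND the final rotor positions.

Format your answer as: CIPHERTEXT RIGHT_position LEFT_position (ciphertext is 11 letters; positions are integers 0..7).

Answer: DEGHGBAGADD 4 0

Derivation:
Char 1 ('A'): step: R->2, L=7; A->plug->A->R->F->L->E->refl->H->L'->A->R'->D->plug->D
Char 2 ('D'): step: R->3, L=7; D->plug->D->R->B->L->C->refl->F->L'->G->R'->E->plug->E
Char 3 ('F'): step: R->4, L=7; F->plug->F->R->C->L->A->refl->D->L'->D->R'->G->plug->G
Char 4 ('E'): step: R->5, L=7; E->plug->E->R->B->L->C->refl->F->L'->G->R'->H->plug->H
Char 5 ('D'): step: R->6, L=7; D->plug->D->R->A->L->H->refl->E->L'->F->R'->G->plug->G
Char 6 ('E'): step: R->7, L=7; E->plug->E->R->G->L->F->refl->C->L'->B->R'->B->plug->B
Char 7 ('C'): step: R->0, L->0 (L advanced); C->plug->C->R->H->L->G->refl->B->L'->A->R'->A->plug->A
Char 8 ('H'): step: R->1, L=0; H->plug->H->R->H->L->G->refl->B->L'->A->R'->G->plug->G
Char 9 ('C'): step: R->2, L=0; C->plug->C->R->B->L->H->refl->E->L'->F->R'->A->plug->A
Char 10 ('F'): step: R->3, L=0; F->plug->F->R->F->L->E->refl->H->L'->B->R'->D->plug->D
Char 11 ('H'): step: R->4, L=0; H->plug->H->R->B->L->H->refl->E->L'->F->R'->D->plug->D
Final: ciphertext=DEGHGBAGADD, RIGHT=4, LEFT=0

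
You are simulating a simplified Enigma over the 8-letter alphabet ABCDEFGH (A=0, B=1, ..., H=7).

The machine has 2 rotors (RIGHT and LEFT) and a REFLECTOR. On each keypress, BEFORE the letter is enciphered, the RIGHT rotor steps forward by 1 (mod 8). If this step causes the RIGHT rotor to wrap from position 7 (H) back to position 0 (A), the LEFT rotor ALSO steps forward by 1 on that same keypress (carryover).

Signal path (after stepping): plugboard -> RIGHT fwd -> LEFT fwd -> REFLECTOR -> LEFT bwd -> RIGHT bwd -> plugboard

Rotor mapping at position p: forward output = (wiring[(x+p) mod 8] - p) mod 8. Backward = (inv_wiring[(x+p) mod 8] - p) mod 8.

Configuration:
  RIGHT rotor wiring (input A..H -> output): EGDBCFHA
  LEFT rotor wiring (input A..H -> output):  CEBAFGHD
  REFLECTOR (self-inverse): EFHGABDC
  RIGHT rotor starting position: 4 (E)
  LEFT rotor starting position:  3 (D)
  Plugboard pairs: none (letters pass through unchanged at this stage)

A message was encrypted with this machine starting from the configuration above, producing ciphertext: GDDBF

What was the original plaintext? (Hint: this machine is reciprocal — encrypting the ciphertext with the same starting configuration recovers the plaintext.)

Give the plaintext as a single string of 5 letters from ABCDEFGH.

Answer: CCFHC

Derivation:
Char 1 ('G'): step: R->5, L=3; G->plug->G->R->E->L->A->refl->E->L'->D->R'->C->plug->C
Char 2 ('D'): step: R->6, L=3; D->plug->D->R->A->L->F->refl->B->L'->G->R'->C->plug->C
Char 3 ('D'): step: R->7, L=3; D->plug->D->R->E->L->A->refl->E->L'->D->R'->F->plug->F
Char 4 ('B'): step: R->0, L->4 (L advanced); B->plug->B->R->G->L->F->refl->B->L'->A->R'->H->plug->H
Char 5 ('F'): step: R->1, L=4; F->plug->F->R->G->L->F->refl->B->L'->A->R'->C->plug->C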